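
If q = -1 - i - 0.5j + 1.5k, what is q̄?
-1 + i + 0.5j - 1.5k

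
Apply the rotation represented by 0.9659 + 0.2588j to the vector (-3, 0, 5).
(-0.098, 0, 5.83)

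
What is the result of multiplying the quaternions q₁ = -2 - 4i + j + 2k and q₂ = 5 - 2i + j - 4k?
-11 - 22i - 17j + 16k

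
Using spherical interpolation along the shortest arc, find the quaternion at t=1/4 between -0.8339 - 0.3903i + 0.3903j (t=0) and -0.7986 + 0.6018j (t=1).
-0.8409 - 0.2971i + 0.4524j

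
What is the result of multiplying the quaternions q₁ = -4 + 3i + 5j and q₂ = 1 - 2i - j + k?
7 + 16i + 6j + 3k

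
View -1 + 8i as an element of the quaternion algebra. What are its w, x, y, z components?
-1 + 8i + 0j + 0k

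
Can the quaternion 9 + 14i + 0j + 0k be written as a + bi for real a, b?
Yes. The quaternion 9 + 14i has j- and k-coefficients y = z = 0, so it lies in the complex subalgebra spanned by 1 and i.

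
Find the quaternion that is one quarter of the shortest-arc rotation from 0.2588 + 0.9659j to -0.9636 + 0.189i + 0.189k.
0.5454 - 0.0632i + 0.8334j - 0.0632k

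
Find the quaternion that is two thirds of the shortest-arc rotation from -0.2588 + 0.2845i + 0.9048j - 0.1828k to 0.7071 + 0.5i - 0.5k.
0.4751 + 0.5631i + 0.4397j - 0.5137k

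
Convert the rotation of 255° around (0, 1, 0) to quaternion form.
-0.6088 + 0.7934j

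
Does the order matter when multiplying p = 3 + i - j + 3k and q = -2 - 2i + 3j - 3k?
Yes: pq = 8 - 14i + 8j - 14k ≠ 8 - 2i + 14j - 16k = qp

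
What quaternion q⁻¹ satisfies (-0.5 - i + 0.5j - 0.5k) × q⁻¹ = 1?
-0.2857 + 0.5714i - 0.2857j + 0.2857k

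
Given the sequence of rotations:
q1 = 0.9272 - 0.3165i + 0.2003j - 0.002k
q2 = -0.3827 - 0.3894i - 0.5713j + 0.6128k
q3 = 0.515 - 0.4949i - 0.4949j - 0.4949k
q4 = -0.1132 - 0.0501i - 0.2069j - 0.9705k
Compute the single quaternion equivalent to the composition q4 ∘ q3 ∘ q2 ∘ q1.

q2 · q1 = -0.3624 - 0.3615i - 0.8011j + 0.3101k
q3 · q2 · q1 = -0.6085 - 0.5568i + 0.0992j + 0.5566k
q4 · q3 · q2 · q1 = 0.6017 + 0.0746i + 0.6829j + 0.4074k
0.6017 + 0.0746i + 0.6829j + 0.4074k


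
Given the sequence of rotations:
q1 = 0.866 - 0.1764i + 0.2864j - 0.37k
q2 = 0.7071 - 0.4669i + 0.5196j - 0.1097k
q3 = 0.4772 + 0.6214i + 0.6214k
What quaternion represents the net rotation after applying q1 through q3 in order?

q2 · q1 = 0.3406 - 0.6899i + 0.4991j - 0.3987k
q3 · q2 · q1 = 0.839 - 0.4277i + 0.0572j + 0.3315k
0.839 - 0.4277i + 0.0572j + 0.3315k


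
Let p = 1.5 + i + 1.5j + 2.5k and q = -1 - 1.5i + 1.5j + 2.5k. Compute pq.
-8.5 - 3.25i - 5.5j + 5k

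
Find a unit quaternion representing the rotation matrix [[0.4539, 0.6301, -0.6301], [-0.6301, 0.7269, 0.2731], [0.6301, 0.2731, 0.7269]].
0.8526 - 0.3695j - 0.3695k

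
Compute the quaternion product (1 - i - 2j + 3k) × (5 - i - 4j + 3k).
-13 - 14j + 20k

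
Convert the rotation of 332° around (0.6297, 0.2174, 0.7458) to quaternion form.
-0.9703 + 0.1523i + 0.0526j + 0.1804k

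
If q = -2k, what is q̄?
2k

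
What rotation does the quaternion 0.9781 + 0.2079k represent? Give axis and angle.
axis = (0, 0, 1), θ = 24°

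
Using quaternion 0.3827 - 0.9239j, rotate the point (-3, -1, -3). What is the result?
(4.243, -1, 0)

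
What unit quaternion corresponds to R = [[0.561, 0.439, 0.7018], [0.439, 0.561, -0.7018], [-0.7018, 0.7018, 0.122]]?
0.749 + 0.4685i + 0.4685j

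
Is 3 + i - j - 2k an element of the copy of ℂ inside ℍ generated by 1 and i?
No. The quaternion 3 + i - j - 2k has j-coefficient y = -1 and k-coefficient z = -2, not both zero, so it does not lie in the complex subalgebra spanned by 1 and i.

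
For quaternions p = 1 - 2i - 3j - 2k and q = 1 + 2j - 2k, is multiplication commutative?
No: pq = 3 + 8i - 5j - 8k ≠ 3 - 12i + 3j = qp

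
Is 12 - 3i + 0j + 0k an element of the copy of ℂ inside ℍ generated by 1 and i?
Yes. The quaternion 12 - 3i has j- and k-coefficients y = z = 0, so it lies in the complex subalgebra spanned by 1 and i.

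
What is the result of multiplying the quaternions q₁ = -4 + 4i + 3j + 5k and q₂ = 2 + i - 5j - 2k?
13 + 23i + 39j - 5k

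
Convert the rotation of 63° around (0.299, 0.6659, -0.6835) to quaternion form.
0.8526 + 0.1562i + 0.3479j - 0.3571k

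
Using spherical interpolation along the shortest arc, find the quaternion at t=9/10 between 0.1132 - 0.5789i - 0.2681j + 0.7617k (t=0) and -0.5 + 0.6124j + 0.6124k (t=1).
-0.4635 - 0.0788i + 0.5501j + 0.6902k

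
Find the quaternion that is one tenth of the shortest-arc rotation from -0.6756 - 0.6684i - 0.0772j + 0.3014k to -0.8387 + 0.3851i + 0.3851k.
-0.7401 - 0.5806i - 0.0726j + 0.3315k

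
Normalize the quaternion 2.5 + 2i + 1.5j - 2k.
0.6155 + 0.4924i + 0.3693j - 0.4924k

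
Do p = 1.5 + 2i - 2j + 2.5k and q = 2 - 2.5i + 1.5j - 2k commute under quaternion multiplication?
No: pq = 16 + 0.5i - 4j ≠ 16 + 0.5j + 4k = qp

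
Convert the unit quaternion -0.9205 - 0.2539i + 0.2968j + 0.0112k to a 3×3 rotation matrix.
[[0.8236, -0.1301, -0.5521], [-0.1713, 0.8708, -0.4608], [0.5407, 0.4741, 0.6949]]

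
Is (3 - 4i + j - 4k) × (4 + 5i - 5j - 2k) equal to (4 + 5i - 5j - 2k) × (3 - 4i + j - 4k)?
No: pq = 29 - 23i - 39j - 7k ≠ 29 + 21i + 17j - 37k = qp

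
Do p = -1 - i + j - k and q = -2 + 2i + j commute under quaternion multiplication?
No: pq = 3 + i - 5j - k ≠ 3 - i - j + 5k = qp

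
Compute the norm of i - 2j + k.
√6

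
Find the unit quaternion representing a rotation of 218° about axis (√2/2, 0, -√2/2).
-0.3256 + 0.6686i - 0.6686k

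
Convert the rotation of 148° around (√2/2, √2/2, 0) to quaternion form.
0.2756 + 0.6797i + 0.6797j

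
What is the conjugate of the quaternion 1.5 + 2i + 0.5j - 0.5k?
1.5 - 2i - 0.5j + 0.5k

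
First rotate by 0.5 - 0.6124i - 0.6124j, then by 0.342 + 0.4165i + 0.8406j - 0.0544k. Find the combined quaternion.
0.9408 - 0.0345i + 0.2442j + 0.2325k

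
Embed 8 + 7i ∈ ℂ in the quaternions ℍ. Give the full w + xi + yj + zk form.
8 + 7i + 0j + 0k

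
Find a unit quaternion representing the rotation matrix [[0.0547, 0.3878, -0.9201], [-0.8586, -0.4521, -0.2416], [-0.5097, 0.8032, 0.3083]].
-0.4772 - 0.5474i + 0.215j + 0.653k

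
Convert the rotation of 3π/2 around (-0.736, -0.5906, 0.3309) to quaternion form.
-0.7071 - 0.5204i - 0.4176j + 0.234k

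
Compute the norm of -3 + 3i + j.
√19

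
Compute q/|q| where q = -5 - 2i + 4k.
-0.7454 - 0.2981i + 0.5963k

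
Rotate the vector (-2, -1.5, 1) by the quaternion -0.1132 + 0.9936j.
(1.724, -1.5, -1.424)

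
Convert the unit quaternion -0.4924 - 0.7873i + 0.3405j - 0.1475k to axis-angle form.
axis = (-0.9046, 0.3912, -0.1695), θ = 239°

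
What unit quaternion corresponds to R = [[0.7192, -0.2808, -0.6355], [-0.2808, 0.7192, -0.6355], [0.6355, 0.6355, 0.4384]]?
0.8481 + 0.3747i - 0.3747j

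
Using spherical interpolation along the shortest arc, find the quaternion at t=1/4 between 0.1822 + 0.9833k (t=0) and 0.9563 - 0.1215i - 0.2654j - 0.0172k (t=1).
0.4959 - 0.0426i - 0.093j + 0.8624k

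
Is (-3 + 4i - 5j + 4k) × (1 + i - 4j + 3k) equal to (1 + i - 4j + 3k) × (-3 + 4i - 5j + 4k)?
No: pq = -39 + 2i - j - 16k ≠ -39 + 15j + 6k = qp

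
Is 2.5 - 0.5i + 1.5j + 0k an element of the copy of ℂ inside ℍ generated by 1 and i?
No. The quaternion 2.5 - 0.5i + 1.5j has j-coefficient y = 1.5 and k-coefficient z = 0, not both zero, so it does not lie in the complex subalgebra spanned by 1 and i.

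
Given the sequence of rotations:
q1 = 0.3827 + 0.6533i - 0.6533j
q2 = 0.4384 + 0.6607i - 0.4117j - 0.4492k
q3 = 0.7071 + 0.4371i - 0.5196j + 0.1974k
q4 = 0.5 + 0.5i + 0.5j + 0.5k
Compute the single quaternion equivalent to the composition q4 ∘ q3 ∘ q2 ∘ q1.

q2 · q1 = -0.5328 + 0.2458i - 0.7374j - 0.3346k
q3 · q2 · q1 = -0.8013 + 0.2603i - 0.0498j - 0.5364k
q4 · q3 · q2 · q1 = -0.2377 - 0.5138i - 0.0272j - 0.8239k
-0.2377 - 0.5138i - 0.0272j - 0.8239k


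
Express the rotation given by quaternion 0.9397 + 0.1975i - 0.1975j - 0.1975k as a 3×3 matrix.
[[0.844, 0.2932, -0.4492], [-0.4492, 0.844, -0.2932], [0.2932, 0.4492, 0.844]]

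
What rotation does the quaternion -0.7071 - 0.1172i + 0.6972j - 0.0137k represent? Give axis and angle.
axis = (-0.1657, 0.986, -0.0194), θ = 3π/2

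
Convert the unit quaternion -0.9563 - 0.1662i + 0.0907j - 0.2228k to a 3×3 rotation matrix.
[[0.8843, -0.4563, -0.0994], [0.396, 0.8455, -0.3583], [0.2475, 0.2775, 0.9283]]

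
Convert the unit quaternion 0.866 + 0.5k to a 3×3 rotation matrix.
[[0.5, -0.866, 0], [0.866, 0.5, 0], [0, 0, 1]]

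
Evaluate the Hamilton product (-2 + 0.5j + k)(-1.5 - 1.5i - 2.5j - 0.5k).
4.75 + 5.25i + 2.75j + 0.25k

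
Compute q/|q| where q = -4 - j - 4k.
-0.6963 - 0.1741j - 0.6963k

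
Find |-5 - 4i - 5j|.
√66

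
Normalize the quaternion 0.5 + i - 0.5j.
0.4082 + 0.8165i - 0.4082j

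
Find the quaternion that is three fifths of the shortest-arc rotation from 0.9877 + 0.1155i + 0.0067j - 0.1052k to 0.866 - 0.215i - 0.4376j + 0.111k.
0.9585 - 0.0857i - 0.2708j + 0.025k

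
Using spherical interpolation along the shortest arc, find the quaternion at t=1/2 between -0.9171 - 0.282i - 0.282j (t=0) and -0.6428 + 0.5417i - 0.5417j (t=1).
-0.8749 + 0.1457i - 0.462j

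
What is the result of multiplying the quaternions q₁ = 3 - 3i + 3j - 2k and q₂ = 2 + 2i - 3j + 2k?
25 - j + 5k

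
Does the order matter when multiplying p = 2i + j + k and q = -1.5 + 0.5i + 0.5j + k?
Yes: pq = -2.5 - 2.5i - 3j - k ≠ -2.5 - 3.5i - 2k = qp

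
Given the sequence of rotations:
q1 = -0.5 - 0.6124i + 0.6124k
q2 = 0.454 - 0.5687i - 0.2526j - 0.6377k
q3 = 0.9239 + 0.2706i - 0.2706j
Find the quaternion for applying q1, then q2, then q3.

q2 · q1 = -0.1847 - 0.1484i + 0.8651j + 0.4422k
q3 · q2 · q1 = 0.1036 - 0.3067i + 0.7296j + 0.6025k
0.1036 - 0.3067i + 0.7296j + 0.6025k


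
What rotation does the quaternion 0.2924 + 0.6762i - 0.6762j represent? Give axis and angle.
axis = (√2/2, -√2/2, 0), θ = 146°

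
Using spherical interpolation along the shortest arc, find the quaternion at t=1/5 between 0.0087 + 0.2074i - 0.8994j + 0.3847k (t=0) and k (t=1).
0.0076 + 0.1815i - 0.7873j + 0.5892k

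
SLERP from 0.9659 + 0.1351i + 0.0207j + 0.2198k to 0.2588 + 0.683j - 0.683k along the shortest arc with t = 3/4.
0.5775 + 0.0484i + 0.6177j - 0.5315k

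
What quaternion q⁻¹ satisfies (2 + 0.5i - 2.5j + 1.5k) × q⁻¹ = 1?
0.1569 - 0.0392i + 0.1961j - 0.1176k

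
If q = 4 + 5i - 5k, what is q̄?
4 - 5i + 5k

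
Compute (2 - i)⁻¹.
0.4 + 0.2i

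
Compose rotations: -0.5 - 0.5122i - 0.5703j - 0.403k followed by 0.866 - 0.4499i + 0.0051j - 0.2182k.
-0.7485 - 0.3451i - 0.566j + 0.0193k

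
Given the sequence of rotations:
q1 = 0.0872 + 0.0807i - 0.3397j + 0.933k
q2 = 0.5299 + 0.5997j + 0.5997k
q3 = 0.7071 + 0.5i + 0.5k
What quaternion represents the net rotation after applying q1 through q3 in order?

q2 · q1 = -0.3096 + 0.806i - 0.0793j + 0.4983k
q3 · q2 · q1 = -0.8711 + 0.4548i + 0.0978j + 0.1579k
-0.8711 + 0.4548i + 0.0978j + 0.1579k


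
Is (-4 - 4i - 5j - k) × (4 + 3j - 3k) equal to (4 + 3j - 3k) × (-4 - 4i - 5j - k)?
No: pq = -4 + 2i - 44j - 4k ≠ -4 - 34i - 20j + 20k = qp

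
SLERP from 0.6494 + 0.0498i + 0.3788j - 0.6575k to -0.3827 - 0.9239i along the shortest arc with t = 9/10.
0.4508 + 0.8869i + 0.0503j - 0.0873k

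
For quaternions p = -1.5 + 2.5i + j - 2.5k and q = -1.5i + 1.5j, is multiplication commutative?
No: pq = 2.25 + 6i + 1.5j + 5.25k ≠ 2.25 - 1.5i - 6j - 5.25k = qp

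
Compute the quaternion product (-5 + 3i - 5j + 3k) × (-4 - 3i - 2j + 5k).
4 - 16i + 6j - 58k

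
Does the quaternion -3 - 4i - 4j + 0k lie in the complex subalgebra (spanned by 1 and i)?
No. The quaternion -3 - 4i - 4j has j-coefficient y = -4 and k-coefficient z = 0, not both zero, so it does not lie in the complex subalgebra spanned by 1 and i.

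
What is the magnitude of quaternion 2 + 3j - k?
√14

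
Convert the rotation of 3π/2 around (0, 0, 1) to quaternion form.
-0.7071 + 0.7071k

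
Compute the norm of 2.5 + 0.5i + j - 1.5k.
3.122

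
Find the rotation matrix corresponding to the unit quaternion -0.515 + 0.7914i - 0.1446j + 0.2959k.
[[0.7831, 0.0759, 0.6173], [-0.5336, -0.4277, 0.7296], [0.3194, -0.9007, -0.2944]]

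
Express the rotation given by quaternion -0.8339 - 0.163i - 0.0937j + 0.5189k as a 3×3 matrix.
[[0.4439, 0.896, -0.0129], [-0.8349, 0.4083, -0.3691], [-0.3254, 0.1746, 0.9293]]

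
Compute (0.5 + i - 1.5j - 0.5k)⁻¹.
0.1333 - 0.2667i + 0.4j + 0.1333k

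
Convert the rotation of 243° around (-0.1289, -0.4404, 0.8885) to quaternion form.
-0.5225 - 0.1099i - 0.3755j + 0.7576k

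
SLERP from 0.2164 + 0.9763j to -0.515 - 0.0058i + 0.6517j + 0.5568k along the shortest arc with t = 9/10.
-0.4542 - 0.0054i + 0.7241j + 0.519k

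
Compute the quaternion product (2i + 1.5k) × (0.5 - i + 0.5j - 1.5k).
4.25 + 0.25i + 1.5j + 1.75k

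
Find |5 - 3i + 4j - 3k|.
√59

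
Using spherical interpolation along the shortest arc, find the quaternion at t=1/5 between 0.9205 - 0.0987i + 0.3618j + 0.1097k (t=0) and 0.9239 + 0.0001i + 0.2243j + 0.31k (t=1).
0.9263 - 0.0793i + 0.336j + 0.1508k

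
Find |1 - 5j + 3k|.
√35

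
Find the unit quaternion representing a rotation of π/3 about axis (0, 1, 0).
0.866 + 0.5j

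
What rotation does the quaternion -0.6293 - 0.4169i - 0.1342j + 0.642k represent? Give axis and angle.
axis = (-0.5364, -0.1727, 0.8261), θ = 258°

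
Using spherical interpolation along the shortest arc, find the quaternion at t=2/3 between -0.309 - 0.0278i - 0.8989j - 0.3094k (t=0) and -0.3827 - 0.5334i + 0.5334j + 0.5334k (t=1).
0.1617 + 0.3838i - 0.7482j - 0.5164k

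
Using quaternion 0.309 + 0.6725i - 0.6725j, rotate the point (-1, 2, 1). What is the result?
(-2.32, 0.68, -0.393)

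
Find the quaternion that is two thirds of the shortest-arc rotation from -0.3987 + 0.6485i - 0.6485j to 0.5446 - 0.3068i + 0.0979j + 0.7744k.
-0.565 + 0.4871i - 0.3312j - 0.5778k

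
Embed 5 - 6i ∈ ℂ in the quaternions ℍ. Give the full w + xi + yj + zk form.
5 - 6i + 0j + 0k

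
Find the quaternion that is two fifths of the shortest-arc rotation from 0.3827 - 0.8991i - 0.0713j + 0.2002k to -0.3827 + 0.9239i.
0.3848 - 0.9141i - 0.043j + 0.1207k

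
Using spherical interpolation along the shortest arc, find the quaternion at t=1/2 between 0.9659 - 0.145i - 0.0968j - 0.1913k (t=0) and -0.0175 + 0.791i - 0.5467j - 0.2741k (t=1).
0.6864 - 0.6533i + 0.314j + 0.0578k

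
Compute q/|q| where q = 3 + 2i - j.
0.8018 + 0.5345i - 0.2673j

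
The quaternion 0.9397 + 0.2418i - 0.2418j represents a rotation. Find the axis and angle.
axis = (√2/2, -√2/2, 0), θ = 40°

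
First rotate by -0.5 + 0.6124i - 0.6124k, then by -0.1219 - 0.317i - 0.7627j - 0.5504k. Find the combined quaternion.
-0.082 + 0.5509i - 0.1498j + 0.8169k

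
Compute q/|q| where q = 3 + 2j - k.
0.8018 + 0.5345j - 0.2673k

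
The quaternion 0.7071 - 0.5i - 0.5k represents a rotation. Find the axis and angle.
axis = (-√2/2, 0, -√2/2), θ = π/2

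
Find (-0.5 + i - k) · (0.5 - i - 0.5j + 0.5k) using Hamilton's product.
1.25 + 0.5i + 0.75j - 1.25k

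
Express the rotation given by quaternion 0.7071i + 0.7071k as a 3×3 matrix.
[[0, 0, 1], [0, -1, 0], [1, 0, 0]]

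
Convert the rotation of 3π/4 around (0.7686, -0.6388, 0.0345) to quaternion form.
0.3827 + 0.7101i - 0.5902j + 0.0319k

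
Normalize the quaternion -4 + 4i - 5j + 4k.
-0.4682 + 0.4682i - 0.5852j + 0.4682k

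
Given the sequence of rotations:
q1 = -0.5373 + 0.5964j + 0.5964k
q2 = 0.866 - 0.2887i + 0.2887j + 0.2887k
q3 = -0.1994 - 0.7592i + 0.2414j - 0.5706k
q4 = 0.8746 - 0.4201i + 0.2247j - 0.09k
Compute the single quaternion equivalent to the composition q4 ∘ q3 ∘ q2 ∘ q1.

q2 · q1 = -0.8097 + 0.1551i + 0.5335j + 0.1892k
q3 · q2 · q1 = 0.2584 + 0.9339i - 0.2467j - 0.0182k
q4 · q3 · q2 · q1 = 0.6721 + 0.6819i - 0.2494j - 0.1454k
0.6721 + 0.6819i - 0.2494j - 0.1454k


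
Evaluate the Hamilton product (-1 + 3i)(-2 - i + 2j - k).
5 - 5i + j + 7k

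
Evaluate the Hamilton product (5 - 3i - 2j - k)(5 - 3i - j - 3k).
11 - 25i - 21j - 23k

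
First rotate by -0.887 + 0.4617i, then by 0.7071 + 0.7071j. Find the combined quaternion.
-0.6272 + 0.3265i - 0.6272j - 0.3265k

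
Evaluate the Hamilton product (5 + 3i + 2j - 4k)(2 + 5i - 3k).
-17 + 25i - 7j - 33k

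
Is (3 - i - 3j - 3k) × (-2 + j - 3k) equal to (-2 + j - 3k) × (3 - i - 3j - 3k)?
No: pq = -12 + 14i + 6j - 4k ≠ -12 - 10i + 12j - 2k = qp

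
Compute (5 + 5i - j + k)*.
5 - 5i + j - k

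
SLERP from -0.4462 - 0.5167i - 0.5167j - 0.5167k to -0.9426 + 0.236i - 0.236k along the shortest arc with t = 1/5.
-0.6223 - 0.3908i - 0.4494j - 0.508k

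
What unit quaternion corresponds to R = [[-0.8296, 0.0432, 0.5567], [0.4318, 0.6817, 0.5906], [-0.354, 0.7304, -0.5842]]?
0.2588 + 0.135i + 0.8797j + 0.3754k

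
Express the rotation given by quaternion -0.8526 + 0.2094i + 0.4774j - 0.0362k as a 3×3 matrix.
[[0.5416, 0.1382, -0.8292], [0.2617, 0.9097, 0.3225], [0.7989, -0.3916, 0.4565]]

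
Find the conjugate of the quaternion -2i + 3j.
2i - 3j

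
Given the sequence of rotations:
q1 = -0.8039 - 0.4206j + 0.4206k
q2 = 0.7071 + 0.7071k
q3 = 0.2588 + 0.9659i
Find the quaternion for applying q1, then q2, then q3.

q2 · q1 = -0.8658 + 0.2974i - 0.2974j - 0.271k
q3 · q2 · q1 = -0.5113 - 0.7593i + 0.1848j - 0.3574k
-0.5113 - 0.7593i + 0.1848j - 0.3574k


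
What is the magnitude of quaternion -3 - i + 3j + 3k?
√28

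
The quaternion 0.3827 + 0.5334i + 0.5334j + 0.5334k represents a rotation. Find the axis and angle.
axis = (√3/3, √3/3, √3/3), θ = 3π/4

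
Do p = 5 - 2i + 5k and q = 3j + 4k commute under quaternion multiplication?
No: pq = -20 - 15i + 23j + 14k ≠ -20 + 15i + 7j + 26k = qp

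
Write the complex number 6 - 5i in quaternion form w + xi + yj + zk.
6 - 5i + 0j + 0k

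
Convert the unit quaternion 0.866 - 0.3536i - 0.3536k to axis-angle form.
axis = (-√2/2, 0, -√2/2), θ = π/3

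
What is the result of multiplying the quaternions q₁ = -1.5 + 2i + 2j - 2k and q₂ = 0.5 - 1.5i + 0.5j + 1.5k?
4.25 + 7.25i + 0.25j + 0.75k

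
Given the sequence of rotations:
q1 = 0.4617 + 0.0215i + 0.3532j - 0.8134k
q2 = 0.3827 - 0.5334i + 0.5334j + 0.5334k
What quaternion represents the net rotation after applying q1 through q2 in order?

q2 · q1 = 0.4336 - 0.8603i - 0.041j - 0.2649k
0.4336 - 0.8603i - 0.041j - 0.2649k


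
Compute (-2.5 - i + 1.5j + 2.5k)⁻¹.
-0.1587 + 0.0635i - 0.0952j - 0.1587k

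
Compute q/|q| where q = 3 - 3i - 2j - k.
0.6255 - 0.6255i - 0.417j - 0.2085k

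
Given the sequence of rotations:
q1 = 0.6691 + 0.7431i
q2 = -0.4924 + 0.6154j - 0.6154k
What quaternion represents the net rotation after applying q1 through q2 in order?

q2 · q1 = -0.3295 - 0.3659i - 0.0455j - 0.8691k
-0.3295 - 0.3659i - 0.0455j - 0.8691k


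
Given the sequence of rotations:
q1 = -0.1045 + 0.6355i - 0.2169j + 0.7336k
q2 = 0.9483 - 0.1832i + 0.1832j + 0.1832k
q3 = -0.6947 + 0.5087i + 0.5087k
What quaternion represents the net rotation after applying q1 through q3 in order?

q2 · q1 = -0.0773 + 0.7959i + 0.026j + 0.5998k
q3 · q2 · q1 = -0.6563 - 0.6055i + 0.0817j - 0.4428k
-0.6563 - 0.6055i + 0.0817j - 0.4428k


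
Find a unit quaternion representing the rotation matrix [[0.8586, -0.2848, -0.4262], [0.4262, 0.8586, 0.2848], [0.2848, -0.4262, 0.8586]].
0.9455 - 0.188i - 0.188j + 0.188k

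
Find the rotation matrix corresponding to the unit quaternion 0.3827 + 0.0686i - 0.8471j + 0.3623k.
[[-0.6977, -0.3935, -0.5987], [0.1611, 0.7281, -0.6663], [0.6981, -0.5613, -0.4446]]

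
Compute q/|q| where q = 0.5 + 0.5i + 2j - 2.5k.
0.1525 + 0.1525i + 0.61j - 0.7625k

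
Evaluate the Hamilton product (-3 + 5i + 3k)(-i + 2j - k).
8 - 3i - 4j + 13k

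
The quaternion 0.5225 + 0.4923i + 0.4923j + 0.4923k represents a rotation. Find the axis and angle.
axis = (√3/3, √3/3, √3/3), θ = 117°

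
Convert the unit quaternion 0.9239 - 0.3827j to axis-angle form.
axis = (0, -1, 0), θ = π/4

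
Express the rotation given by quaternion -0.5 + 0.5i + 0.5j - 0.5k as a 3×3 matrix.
[[0, 0, -1], [1, 0, 0], [0, -1, 0]]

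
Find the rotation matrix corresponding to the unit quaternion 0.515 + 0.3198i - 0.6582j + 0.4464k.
[[-0.265, -0.8808, -0.3924], [0.0388, 0.3969, -0.917], [0.9635, -0.2582, -0.071]]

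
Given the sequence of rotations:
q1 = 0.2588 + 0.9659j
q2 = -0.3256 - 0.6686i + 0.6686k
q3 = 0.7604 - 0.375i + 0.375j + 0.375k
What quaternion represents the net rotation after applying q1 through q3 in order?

q2 · q1 = -0.0843 - 0.8188i - 0.3145j - 0.4728k
q3 · q2 · q1 = -0.0759 - 0.6504i - 0.7551j + 0.0339k
-0.0759 - 0.6504i - 0.7551j + 0.0339k


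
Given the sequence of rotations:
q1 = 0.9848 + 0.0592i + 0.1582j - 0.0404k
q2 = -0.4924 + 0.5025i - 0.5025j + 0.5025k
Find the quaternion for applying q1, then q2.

q2 · q1 = -0.4149 + 0.4065i - 0.5227j + 0.624k
-0.4149 + 0.4065i - 0.5227j + 0.624k


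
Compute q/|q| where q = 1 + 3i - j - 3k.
0.2236 + 0.6708i - 0.2236j - 0.6708k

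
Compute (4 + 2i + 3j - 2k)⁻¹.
0.1212 - 0.0606i - 0.0909j + 0.0606k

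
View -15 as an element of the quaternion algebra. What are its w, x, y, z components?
-15 + 0i + 0j + 0k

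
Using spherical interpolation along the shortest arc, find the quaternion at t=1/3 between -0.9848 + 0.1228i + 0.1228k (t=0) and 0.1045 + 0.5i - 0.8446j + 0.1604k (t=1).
-0.8974 - 0.1414i + 0.4171j + 0.0263k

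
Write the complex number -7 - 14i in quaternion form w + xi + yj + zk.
-7 - 14i + 0j + 0k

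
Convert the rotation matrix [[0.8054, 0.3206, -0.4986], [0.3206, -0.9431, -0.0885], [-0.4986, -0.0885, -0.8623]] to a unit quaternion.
0.9501i + 0.1687j - 0.2624k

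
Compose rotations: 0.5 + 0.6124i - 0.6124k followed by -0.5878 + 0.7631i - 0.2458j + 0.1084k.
-0.6948 + 0.1721i + 0.4108j + 0.5647k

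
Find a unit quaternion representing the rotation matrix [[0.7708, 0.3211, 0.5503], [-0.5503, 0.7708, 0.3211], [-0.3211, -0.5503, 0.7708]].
0.91 - 0.2394i + 0.2394j - 0.2394k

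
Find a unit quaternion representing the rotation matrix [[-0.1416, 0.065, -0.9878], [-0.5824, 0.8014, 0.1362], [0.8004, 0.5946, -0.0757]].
0.6293 + 0.1821i - 0.7104j - 0.2572k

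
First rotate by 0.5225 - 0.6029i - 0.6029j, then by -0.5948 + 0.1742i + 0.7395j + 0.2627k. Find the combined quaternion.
0.2401 + 0.608i + 0.5866j + 0.4781k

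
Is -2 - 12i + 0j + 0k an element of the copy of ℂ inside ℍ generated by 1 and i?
Yes. The quaternion -2 - 12i has j- and k-coefficients y = z = 0, so it lies in the complex subalgebra spanned by 1 and i.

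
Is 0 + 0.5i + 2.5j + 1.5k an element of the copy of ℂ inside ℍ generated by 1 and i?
No. The quaternion 0.5i + 2.5j + 1.5k has j-coefficient y = 2.5 and k-coefficient z = 1.5, not both zero, so it does not lie in the complex subalgebra spanned by 1 and i.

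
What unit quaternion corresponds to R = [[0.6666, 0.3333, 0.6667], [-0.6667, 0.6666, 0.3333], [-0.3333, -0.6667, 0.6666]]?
0.866 - 0.2887i + 0.2887j - 0.2887k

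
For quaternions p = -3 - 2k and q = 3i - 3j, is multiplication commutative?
No: pq = -15i + 3j ≠ -3i + 15j = qp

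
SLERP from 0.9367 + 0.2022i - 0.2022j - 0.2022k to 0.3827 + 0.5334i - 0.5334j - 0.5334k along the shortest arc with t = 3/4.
0.5628 + 0.4772i - 0.4772j - 0.4772k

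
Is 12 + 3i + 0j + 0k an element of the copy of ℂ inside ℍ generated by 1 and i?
Yes. The quaternion 12 + 3i has j- and k-coefficients y = z = 0, so it lies in the complex subalgebra spanned by 1 and i.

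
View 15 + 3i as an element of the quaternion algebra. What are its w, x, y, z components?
15 + 3i + 0j + 0k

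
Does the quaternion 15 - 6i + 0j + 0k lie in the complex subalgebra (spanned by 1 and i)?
Yes. The quaternion 15 - 6i has j- and k-coefficients y = z = 0, so it lies in the complex subalgebra spanned by 1 and i.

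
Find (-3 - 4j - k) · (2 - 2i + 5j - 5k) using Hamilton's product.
9 + 31i - 21j + 5k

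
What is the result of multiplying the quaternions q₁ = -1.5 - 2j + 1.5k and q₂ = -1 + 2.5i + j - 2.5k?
7.25 - 0.25i + 4.25j + 7.25k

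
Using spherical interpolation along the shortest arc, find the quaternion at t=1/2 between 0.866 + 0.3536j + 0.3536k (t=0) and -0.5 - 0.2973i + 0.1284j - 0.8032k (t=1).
0.7471 + 0.1626i + 0.1232j + 0.6327k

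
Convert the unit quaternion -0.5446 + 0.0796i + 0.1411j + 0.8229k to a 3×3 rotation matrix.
[[-0.3941, 0.9188, -0.0227], [-0.8738, -0.367, 0.3189], [0.2847, 0.1455, 0.9475]]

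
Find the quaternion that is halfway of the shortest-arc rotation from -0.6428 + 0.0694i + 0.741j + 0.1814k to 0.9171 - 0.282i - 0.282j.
-0.818 + 0.1843i + 0.5365j + 0.0951k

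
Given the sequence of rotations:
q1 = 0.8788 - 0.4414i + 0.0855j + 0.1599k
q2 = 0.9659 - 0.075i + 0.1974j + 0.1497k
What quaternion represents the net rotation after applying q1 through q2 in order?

q2 · q1 = 0.7749 - 0.4735i + 0.202j + 0.3667k
0.7749 - 0.4735i + 0.202j + 0.3667k


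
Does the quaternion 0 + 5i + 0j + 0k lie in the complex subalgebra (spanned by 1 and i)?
Yes. The quaternion 5i has j- and k-coefficients y = z = 0, so it lies in the complex subalgebra spanned by 1 and i.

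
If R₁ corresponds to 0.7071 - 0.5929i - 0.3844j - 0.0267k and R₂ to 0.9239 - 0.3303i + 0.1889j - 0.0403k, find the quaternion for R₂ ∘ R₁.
0.529 - 0.8019i - 0.2065j + 0.1858k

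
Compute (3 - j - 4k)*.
3 + j + 4k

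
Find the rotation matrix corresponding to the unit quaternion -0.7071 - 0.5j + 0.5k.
[[0, 0.7071, 0.7071], [-0.7071, 0.5, -0.5], [-0.7071, -0.5, 0.5]]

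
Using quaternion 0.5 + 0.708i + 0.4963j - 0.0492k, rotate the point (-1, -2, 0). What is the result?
(-2.006, -0.639, -0.752)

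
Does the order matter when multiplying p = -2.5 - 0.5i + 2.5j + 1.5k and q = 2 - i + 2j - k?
Yes: pq = -9 - 4i - 2j + 7k ≠ -9 + 7i + 2j + 4k = qp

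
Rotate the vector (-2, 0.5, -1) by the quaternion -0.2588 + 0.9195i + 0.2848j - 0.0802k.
(-1.114, -1.913, 0.593)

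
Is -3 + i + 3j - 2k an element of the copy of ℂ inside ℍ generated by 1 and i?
No. The quaternion -3 + i + 3j - 2k has j-coefficient y = 3 and k-coefficient z = -2, not both zero, so it does not lie in the complex subalgebra spanned by 1 and i.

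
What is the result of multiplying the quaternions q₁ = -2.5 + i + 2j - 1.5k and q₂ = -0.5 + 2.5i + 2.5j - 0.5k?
-7 - 4i - 10.5j - 0.5k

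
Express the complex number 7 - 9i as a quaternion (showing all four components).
7 - 9i + 0j + 0k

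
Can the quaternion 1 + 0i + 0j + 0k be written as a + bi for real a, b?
Yes. The quaternion 1 has j- and k-coefficients y = z = 0, so it lies in the complex subalgebra spanned by 1 and i.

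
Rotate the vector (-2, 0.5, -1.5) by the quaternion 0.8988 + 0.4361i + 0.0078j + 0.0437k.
(-2.106, 1.312, -0.585)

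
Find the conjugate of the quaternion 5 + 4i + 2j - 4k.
5 - 4i - 2j + 4k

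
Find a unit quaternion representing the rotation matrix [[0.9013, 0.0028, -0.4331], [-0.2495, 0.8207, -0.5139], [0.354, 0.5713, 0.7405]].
0.9304 + 0.2916i - 0.2115j - 0.0678k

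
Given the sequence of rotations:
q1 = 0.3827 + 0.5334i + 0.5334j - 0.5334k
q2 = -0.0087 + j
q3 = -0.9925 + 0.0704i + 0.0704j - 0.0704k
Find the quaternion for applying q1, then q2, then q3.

q2 · q1 = -0.5367 - 0.538i + 0.3781j - 0.5288k
q3 · q2 · q1 = 0.5067 + 0.4856i - 0.3379j + 0.6271k
0.5067 + 0.4856i - 0.3379j + 0.6271k


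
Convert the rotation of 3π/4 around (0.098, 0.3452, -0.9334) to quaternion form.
0.3827 + 0.0905i + 0.3189j - 0.8623k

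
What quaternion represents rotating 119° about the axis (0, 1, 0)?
0.5075 + 0.8616j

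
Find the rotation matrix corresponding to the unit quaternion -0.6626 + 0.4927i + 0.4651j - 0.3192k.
[[0.3636, 0.0353, -0.9309], [0.8813, 0.3107, 0.356], [0.3018, -0.9498, 0.0819]]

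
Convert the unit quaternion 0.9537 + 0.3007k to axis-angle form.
axis = (0, 0, 1), θ = 35°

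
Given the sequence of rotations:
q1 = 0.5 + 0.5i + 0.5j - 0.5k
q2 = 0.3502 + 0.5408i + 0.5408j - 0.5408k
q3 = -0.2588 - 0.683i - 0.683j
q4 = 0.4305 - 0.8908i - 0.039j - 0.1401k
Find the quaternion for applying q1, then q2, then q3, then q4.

q2 · q1 = -0.6361 + 0.4455i + 0.4455j - 0.4455k
q3 · q2 · q1 = 0.7732 + 0.6234i + 0.0149j + 0.1153k
q4 · q3 · q2 · q1 = 0.9049 - 0.4228i - 0.0084j - 0.0476k
0.9049 - 0.4228i - 0.0084j - 0.0476k


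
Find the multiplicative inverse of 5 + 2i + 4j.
0.1111 - 0.0444i - 0.0889j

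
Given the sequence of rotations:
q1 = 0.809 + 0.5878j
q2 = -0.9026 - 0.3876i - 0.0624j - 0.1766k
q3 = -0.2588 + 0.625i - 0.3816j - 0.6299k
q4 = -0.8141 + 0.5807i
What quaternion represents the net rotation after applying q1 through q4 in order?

q2 · q1 = -0.6935 - 0.2098i - 0.581j - 0.3707k
q3 · q2 · q1 = -0.1446 - 0.6037i + 0.7788j + 0.0896k
q4 · q3 · q2 · q1 = 0.4683 + 0.4075i - 0.6861j + 0.3793k
0.4683 + 0.4075i - 0.6861j + 0.3793k


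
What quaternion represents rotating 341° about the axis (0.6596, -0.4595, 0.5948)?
-0.9863 + 0.1089i - 0.0758j + 0.0982k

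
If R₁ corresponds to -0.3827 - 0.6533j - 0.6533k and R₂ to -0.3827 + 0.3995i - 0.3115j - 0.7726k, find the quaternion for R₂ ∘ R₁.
-0.5618 - 0.4541i + 0.6302j + 0.2847k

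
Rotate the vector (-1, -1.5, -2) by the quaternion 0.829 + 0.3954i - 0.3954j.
(1.093, 0.593, -2.388)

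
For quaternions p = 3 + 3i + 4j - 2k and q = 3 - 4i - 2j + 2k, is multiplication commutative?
No: pq = 33 + i + 8j + 10k ≠ 33 - 7i + 4j - 10k = qp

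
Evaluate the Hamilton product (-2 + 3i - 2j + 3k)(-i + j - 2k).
11 + 3i + j + 5k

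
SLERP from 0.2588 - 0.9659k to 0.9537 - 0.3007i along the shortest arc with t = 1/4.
0.5427 - 0.1007i - 0.8339k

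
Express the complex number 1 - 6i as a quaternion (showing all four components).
1 - 6i + 0j + 0k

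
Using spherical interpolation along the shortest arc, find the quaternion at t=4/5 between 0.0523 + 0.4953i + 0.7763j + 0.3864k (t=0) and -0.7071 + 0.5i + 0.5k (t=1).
-0.6038 + 0.5601i + 0.1943j + 0.5329k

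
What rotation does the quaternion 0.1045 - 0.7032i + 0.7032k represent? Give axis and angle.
axis = (-√2/2, 0, √2/2), θ = 168°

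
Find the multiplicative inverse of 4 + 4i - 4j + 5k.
0.0548 - 0.0548i + 0.0548j - 0.0685k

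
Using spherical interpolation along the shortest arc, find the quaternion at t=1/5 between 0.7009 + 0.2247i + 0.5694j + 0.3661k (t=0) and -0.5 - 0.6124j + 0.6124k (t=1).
0.7253 + 0.1936i + 0.6392j + 0.1669k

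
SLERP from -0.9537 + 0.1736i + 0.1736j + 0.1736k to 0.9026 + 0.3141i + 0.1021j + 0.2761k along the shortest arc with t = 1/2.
-0.9949 - 0.0753i + 0.0383j - 0.0549k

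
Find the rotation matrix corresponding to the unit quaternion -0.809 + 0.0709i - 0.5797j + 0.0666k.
[[0.319, 0.0256, 0.9474], [-0.19, 0.9811, 0.0375], [-0.9285, -0.1919, 0.3178]]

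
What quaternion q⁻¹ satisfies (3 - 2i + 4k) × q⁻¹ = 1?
0.1034 + 0.069i - 0.1379k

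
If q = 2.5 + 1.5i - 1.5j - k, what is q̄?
2.5 - 1.5i + 1.5j + k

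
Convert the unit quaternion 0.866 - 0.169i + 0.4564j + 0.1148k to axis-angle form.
axis = (-0.338, 0.9127, 0.2296), θ = π/3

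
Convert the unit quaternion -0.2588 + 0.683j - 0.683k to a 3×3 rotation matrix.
[[-0.866, -0.3535, -0.3535], [0.3535, 0.067, -0.933], [0.3535, -0.933, 0.067]]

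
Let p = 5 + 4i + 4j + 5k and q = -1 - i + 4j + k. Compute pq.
-22 - 25i + 7j + 20k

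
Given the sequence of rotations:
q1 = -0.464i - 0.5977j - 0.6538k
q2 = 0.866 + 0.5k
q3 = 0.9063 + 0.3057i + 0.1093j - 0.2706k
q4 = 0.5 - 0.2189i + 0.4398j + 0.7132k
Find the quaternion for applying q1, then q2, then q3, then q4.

q2 · q1 = 0.3269 - 0.103i - 0.7496j - 0.5662k
q3 · q2 · q1 = 0.2565 - 0.2581i - 0.4427j - 0.8195k
q4 · q3 · q2 · q1 = 0.8509 - 0.2299i - 0.472j - 0.0164k
0.8509 - 0.2299i - 0.472j - 0.0164k


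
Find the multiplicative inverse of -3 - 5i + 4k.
-0.06 + 0.1i - 0.08k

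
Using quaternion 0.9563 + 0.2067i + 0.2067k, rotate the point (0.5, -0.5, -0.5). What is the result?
(0.612, -0.019, -0.612)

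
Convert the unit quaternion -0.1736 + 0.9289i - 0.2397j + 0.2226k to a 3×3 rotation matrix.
[[0.786, -0.368, 0.4968], [-0.5226, -0.8248, 0.2158], [0.3303, -0.4292, -0.8406]]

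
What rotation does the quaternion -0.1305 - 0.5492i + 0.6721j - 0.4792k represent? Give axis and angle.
axis = (-0.5539, 0.6779, -0.4833), θ = 195°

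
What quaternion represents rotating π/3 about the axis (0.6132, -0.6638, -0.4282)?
0.866 + 0.3066i - 0.3319j - 0.2141k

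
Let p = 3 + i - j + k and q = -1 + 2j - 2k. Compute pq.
1 - i + 9j - 5k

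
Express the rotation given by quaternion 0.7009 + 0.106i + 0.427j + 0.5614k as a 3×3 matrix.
[[0.005, -0.6964, 0.7176], [0.8775, 0.3472, 0.3308], [-0.4796, 0.628, 0.6129]]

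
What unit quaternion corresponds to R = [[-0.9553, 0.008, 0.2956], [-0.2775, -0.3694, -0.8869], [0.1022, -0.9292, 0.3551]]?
-0.0872 + 0.1215i - 0.5547j + 0.8185k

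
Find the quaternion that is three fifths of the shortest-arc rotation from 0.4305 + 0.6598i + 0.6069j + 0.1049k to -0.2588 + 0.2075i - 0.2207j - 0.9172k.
0.4214 + 0.1951i + 0.4866j + 0.74k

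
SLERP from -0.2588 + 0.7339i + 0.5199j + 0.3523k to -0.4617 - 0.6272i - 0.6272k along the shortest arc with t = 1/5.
-0.1118 + 0.7703i + 0.4417j + 0.4461k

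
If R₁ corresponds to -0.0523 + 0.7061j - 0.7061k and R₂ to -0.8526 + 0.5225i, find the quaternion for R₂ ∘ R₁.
0.0446 - 0.0273i - 0.2331j + 0.971k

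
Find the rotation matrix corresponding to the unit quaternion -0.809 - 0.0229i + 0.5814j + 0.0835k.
[[0.31, 0.1085, -0.9445], [-0.1617, 0.985, 0.06], [0.9369, 0.1341, 0.3229]]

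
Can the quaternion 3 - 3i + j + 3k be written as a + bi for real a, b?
No. The quaternion 3 - 3i + j + 3k has j-coefficient y = 1 and k-coefficient z = 3, not both zero, so it does not lie in the complex subalgebra spanned by 1 and i.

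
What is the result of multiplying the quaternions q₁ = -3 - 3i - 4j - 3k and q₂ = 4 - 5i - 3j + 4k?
-27 - 22i + 20j - 35k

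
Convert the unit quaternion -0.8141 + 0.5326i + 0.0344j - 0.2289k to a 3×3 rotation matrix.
[[0.8928, -0.3361, -0.2998], [0.4093, 0.3279, 0.8514], [-0.1878, -0.8829, 0.4303]]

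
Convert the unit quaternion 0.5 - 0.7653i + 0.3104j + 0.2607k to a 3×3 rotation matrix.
[[0.6714, -0.7358, -0.0886], [-0.2144, -0.3073, 0.9271], [-0.7094, -0.6035, -0.3641]]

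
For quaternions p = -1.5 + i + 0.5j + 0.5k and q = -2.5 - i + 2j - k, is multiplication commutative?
No: pq = 4.25 - 2.5i - 3.75j + 2.75k ≠ 4.25 + 0.5i - 4.75j - 2.25k = qp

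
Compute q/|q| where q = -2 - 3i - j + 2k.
-0.4714 - 0.7071i - 0.2357j + 0.4714k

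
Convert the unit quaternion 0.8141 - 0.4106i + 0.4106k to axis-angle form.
axis = (-√2/2, 0, √2/2), θ = 71°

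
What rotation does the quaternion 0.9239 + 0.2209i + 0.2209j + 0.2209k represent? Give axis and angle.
axis = (√3/3, √3/3, √3/3), θ = π/4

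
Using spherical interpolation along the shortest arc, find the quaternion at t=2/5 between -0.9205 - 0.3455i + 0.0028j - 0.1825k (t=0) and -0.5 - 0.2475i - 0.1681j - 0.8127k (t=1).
-0.8125 - 0.3312i - 0.072j - 0.4743k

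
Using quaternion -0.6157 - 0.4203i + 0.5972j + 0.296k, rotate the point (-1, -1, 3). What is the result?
(-2.927, -0.097, -1.557)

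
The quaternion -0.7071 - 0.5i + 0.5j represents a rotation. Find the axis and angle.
axis = (-√2/2, √2/2, 0), θ = 3π/2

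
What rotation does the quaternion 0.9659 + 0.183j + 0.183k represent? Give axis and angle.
axis = (0, √2/2, √2/2), θ = π/6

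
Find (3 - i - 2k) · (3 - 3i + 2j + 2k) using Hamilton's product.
10 - 8i + 14j - 2k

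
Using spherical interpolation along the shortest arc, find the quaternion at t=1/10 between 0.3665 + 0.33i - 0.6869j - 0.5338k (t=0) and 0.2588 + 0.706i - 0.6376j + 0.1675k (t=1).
0.3665 + 0.3831i - 0.704j - 0.4726k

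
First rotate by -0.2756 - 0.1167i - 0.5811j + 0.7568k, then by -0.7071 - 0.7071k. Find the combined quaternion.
0.73 - 0.3284i + 0.4934j - 0.3403k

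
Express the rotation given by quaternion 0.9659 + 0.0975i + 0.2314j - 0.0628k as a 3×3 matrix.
[[0.885, 0.1664, 0.4348], [-0.0762, 0.9731, -0.2174], [-0.4593, 0.1593, 0.8739]]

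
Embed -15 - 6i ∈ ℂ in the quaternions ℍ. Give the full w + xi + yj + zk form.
-15 - 6i + 0j + 0k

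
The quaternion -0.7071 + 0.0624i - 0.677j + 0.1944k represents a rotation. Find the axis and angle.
axis = (0.0882, -0.9574, 0.2749), θ = 3π/2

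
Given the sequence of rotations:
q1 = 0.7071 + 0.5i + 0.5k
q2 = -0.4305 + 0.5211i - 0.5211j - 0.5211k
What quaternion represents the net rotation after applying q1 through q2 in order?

q2 · q1 = -0.3044 - 0.1073i - 0.8896j - 0.3232k
-0.3044 - 0.1073i - 0.8896j - 0.3232k


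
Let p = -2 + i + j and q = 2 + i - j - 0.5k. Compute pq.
-4 - 0.5i + 4.5j - k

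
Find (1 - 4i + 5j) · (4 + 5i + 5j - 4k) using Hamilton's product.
-1 - 31i + 9j - 49k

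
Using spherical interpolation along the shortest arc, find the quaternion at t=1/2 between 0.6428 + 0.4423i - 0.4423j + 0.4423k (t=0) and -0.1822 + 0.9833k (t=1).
0.2837 + 0.2724i - 0.2724j + 0.8781k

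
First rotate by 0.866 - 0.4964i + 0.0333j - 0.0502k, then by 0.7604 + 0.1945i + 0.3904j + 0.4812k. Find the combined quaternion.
0.7662 - 0.2446i + 0.1343j + 0.5788k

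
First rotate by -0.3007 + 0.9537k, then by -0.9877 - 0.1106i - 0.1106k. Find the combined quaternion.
0.4025 + 0.0333i + 0.1055j - 0.9087k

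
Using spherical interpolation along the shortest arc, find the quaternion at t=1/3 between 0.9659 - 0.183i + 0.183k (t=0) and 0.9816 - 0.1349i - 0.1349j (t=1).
0.9771 - 0.168i - 0.0453j + 0.1226k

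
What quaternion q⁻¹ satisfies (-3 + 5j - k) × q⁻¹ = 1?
-0.0857 - 0.1429j + 0.0286k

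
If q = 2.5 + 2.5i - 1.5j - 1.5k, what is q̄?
2.5 - 2.5i + 1.5j + 1.5k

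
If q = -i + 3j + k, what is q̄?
i - 3j - k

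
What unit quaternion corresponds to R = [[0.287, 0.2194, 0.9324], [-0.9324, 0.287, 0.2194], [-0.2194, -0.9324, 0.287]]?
0.6821 - 0.4222i + 0.4222j - 0.4222k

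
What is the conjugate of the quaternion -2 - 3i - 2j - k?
-2 + 3i + 2j + k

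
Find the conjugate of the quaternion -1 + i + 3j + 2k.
-1 - i - 3j - 2k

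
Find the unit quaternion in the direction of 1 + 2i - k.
0.4082 + 0.8165i - 0.4082k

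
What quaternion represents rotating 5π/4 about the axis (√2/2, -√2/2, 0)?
-0.3827 + 0.6533i - 0.6533j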